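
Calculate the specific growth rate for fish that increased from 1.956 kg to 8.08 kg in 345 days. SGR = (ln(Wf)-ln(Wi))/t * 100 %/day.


ln(W_f) = ln(8.08) = 2.0893919
ln(W_i) = ln(1.956) = 0.67090157
ln(W_f) - ln(W_i) = 2.0893919 - 0.67090157 = 1.4184903
SGR = 1.4184903 / 345 * 100 = 0.411157 %/day

0.411157 %/day


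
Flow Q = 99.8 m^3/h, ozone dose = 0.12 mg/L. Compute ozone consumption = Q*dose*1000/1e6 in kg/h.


O3 demand (mg/h) = Q * dose * 1000 = 99.8 * 0.12 * 1000 = 11976 mg/h
Convert mg to kg: 11976 / 1e6 = 0.011976 kg/h

0.011976 kg/h


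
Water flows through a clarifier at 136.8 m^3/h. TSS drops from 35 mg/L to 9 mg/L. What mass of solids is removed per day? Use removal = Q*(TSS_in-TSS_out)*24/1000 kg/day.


Concentration drop: TSS_in - TSS_out = 35 - 9 = 26 mg/L
Hourly solids removed = Q * dTSS = 136.8 m^3/h * 26 mg/L = 3556.8 g/h  (m^3/h * mg/L = g/h)
Daily solids removed = 3556.8 * 24 = 85363.2 g/day
Convert g to kg: 85363.2 / 1000 = 85.3632 kg/day

85.3632 kg/day


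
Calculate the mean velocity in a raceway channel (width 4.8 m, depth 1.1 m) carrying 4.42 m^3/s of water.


Cross-sectional area = W * d = 4.8 * 1.1 = 5.28 m^2
Velocity = Q / A = 4.42 / 5.28 = 0.837121 m/s

0.837121 m/s


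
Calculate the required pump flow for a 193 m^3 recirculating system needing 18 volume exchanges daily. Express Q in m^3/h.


Daily recirculation volume = 193 m^3 * 18 = 3474 m^3/day
Flow rate Q = daily volume / 24 h = 3474 / 24 = 144.75 m^3/h

144.75 m^3/h


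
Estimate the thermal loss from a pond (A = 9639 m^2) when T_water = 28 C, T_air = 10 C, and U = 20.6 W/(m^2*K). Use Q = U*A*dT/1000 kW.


Temperature difference dT = 28 - 10 = 18 K
Heat loss (W) = U * A * dT = 20.6 * 9639 * 18 = 3574141.2 W
Convert to kW: 3574141.2 / 1000 = 3574.1412 kW

3574.1412 kW


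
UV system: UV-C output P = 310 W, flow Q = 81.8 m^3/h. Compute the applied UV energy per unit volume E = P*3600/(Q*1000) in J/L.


Energy delivered per hour = 310 W * 3600 s = 1116000 J/h
Volume treated per hour = 81.8 m^3/h * 1000 = 81800 L/h
dose = 1116000 / 81800 = 13.643 J/L

13.643 J/L


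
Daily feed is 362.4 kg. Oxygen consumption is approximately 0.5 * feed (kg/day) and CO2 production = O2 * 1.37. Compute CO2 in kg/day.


O2 = 362.4 * 0.5 = 181.2
CO2 = 181.2 * 1.37 = 248.244

248.244 kg/day


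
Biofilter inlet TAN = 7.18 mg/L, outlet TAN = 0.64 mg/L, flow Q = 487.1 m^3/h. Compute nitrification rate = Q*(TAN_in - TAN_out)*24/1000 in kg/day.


Concentration drop: TAN_in - TAN_out = 7.18 - 0.64 = 6.54 mg/L
Hourly TAN removed = Q * dTAN = 487.1 m^3/h * 6.54 mg/L = 3185.634 g/h  (m^3/h * mg/L = g/h)
Daily TAN removed = 3185.634 * 24 = 76455.216 g/day
Convert to kg/day: 76455.216 / 1000 = 76.455216 kg/day

76.455216 kg/day


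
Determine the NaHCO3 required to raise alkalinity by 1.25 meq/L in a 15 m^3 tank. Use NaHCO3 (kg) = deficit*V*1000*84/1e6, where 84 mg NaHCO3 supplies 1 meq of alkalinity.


Tank volume in L = 15 m^3 * 1000 = 15000 L
Total meq required = 1.25 meq/L * 15000 L = 18750 meq
NaHCO3 mass = 18750 meq * 84 mg/meq / 1e6 = 1.575 kg

1.575 kg


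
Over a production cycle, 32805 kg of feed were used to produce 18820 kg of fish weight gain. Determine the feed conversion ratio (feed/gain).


FCR = feed consumed / weight gained
FCR = 32805 kg / 18820 kg = 1.74309

1.74309


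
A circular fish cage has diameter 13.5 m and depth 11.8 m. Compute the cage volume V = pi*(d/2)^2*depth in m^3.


r = d/2 = 13.5/2 = 6.75 m
Base area = pi*r^2 = pi*6.75^2 = 143.13882 m^2
Volume = 143.13882 * 11.8 = 1689.04 m^3

1689.04 m^3


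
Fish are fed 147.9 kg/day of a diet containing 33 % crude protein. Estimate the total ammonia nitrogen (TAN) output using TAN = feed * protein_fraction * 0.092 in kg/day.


Protein in feed = 147.9 * 33/100 = 48.807 kg/day
TAN = protein * 0.092 = 48.807 * 0.092 = 4.490244 kg/day

4.490244 kg/day


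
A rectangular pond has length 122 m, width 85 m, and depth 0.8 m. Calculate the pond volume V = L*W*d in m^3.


Base area = L * W = 122 * 85 = 10370 m^2
Volume = area * depth = 10370 * 0.8 = 8296 m^3

8296 m^3


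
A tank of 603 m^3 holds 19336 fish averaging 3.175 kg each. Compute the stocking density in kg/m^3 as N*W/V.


Total biomass = 19336 fish * 3.175 kg = 61391.8 kg
Density = total biomass / volume = 61391.8 / 603 = 101.811 kg/m^3

101.811 kg/m^3


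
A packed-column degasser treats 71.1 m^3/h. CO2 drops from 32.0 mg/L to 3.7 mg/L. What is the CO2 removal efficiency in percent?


CO2_out / CO2_in = 3.7 / 32.0 = 0.115625
Fraction remaining = 0.115625
efficiency = (1 - 0.115625) * 100 = 88.4375 %

88.4375 %


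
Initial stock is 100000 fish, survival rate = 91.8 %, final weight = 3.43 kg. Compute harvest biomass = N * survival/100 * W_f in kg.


Survivors = 100000 * 91.8/100 = 91800 fish
Harvest biomass = survivors * W_f = 91800 * 3.43 = 314874 kg

314874 kg


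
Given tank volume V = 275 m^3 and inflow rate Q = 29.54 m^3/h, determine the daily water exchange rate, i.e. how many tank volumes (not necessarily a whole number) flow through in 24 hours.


Daily flow volume = 29.54 m^3/h * 24 h = 708.96 m^3/day
Exchanges = daily flow / tank volume = 708.96 / 275 = 2.57804 exchanges/day

2.57804 exchanges/day


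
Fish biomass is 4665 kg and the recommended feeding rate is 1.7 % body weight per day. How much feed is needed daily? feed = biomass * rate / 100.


Feeding rate fraction = 1.7% / 100 = 0.017
Daily feed = 4665 kg * 0.017 = 79.305 kg/day

79.305 kg/day


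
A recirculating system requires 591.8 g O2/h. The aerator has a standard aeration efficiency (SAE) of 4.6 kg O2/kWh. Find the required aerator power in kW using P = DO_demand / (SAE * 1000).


SAE in g O2/kWh = 4.6 * 1000 = 4600 g/kWh
P = DO_demand / SAE_g = 591.8 / 4600 = 0.128652 kW

0.128652 kW


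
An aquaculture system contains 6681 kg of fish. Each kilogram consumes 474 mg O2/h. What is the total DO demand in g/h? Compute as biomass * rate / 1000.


Total O2 consumption (mg/h) = 6681 kg * 474 mg/(kg*h) = 3166794 mg/h
Convert to g/h: 3166794 / 1000 = 3166.794 g/h

3166.794 g/h


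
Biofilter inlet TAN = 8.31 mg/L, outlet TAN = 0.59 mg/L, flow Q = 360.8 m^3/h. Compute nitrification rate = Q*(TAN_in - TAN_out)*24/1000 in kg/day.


Concentration drop: TAN_in - TAN_out = 8.31 - 0.59 = 7.72 mg/L
Hourly TAN removed = Q * dTAN = 360.8 m^3/h * 7.72 mg/L = 2785.376 g/h  (m^3/h * mg/L = g/h)
Daily TAN removed = 2785.376 * 24 = 66849.024 g/day
Convert to kg/day: 66849.024 / 1000 = 66.849024 kg/day

66.849024 kg/day


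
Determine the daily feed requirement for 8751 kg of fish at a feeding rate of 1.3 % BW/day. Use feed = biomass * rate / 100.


Feeding rate fraction = 1.3% / 100 = 0.013
Daily feed = 8751 kg * 0.013 = 113.763 kg/day

113.763 kg/day


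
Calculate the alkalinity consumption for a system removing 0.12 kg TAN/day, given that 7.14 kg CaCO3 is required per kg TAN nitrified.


Alkalinity factor: 7.14 kg CaCO3 consumed per kg TAN nitrified
alk = 0.12 kg TAN * 7.14 = 0.8568 kg CaCO3/day

0.8568 kg CaCO3/day


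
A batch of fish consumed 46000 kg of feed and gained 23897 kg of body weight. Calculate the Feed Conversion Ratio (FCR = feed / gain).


FCR = feed consumed / weight gained
FCR = 46000 kg / 23897 kg = 1.92493

1.92493


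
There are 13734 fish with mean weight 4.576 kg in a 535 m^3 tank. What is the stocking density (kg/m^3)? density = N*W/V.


Total biomass = 13734 fish * 4.576 kg = 62846.784 kg
Density = total biomass / volume = 62846.784 / 535 = 117.471 kg/m^3

117.471 kg/m^3


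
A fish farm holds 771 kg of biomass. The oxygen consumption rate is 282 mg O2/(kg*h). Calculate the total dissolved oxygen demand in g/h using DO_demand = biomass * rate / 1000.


Total O2 consumption (mg/h) = 771 kg * 282 mg/(kg*h) = 217422 mg/h
Convert to g/h: 217422 / 1000 = 217.422 g/h

217.422 g/h


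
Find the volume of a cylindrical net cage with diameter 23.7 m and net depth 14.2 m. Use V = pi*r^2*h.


r = d/2 = 23.7/2 = 11.85 m
Base area = pi*r^2 = pi*11.85^2 = 441.15029 m^2
Volume = 441.15029 * 14.2 = 6264.33 m^3

6264.33 m^3


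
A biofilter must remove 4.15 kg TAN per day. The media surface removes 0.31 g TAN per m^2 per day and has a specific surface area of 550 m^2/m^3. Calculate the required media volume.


A = 4.15*1000 / 0.31 = 13387.097 m^2
V = 13387.097 / 550 = 24.3402

24.3402 m^3


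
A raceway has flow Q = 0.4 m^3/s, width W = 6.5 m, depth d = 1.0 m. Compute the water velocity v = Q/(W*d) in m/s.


Cross-sectional area = W * d = 6.5 * 1.0 = 6.5 m^2
Velocity = Q / A = 0.4 / 6.5 = 0.0615385 m/s

0.0615385 m/s


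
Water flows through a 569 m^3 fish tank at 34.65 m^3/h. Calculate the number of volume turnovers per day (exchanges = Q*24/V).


Daily flow volume = 34.65 m^3/h * 24 h = 831.6 m^3/day
Exchanges = daily flow / tank volume = 831.6 / 569 = 1.46151 exchanges/day

1.46151 exchanges/day


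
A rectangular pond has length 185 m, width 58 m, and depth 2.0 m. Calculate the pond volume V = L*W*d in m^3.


Base area = L * W = 185 * 58 = 10730 m^2
Volume = area * depth = 10730 * 2.0 = 21460 m^3

21460 m^3


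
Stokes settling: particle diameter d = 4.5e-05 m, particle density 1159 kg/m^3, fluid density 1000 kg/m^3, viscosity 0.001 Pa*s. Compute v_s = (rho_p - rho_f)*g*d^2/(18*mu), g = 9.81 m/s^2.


Density difference: rho_p - rho_f = 1159 - 1000 = 159 kg/m^3
d^2 = (4.5e-05)^2 = 2.025e-09 m^2
Numerator = (rho_p - rho_f) * g * d^2 = 159 * 9.81 * 2.025e-09 = 3.1585748e-06
Denominator = 18 * mu = 18 * 0.001 = 0.018
v_s = 3.1585748e-06 / 0.018 = 1.75476e-04 m/s
Check: Re = rho_f * v_s * d / mu = 1000 * 1.75476e-04 * 4.5e-05 / 0.001 = 0.0079 < 1, so Stokes' law applies.

1.75476e-04 m/s


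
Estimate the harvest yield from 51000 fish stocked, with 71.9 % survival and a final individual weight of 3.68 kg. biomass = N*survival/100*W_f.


Survivors = 51000 * 71.9/100 = 36669 fish
Harvest biomass = survivors * W_f = 36669 * 3.68 = 134941.92 kg

134941.92 kg


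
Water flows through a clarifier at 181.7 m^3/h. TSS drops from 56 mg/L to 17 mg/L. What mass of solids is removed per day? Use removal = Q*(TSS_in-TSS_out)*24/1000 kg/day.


Concentration drop: TSS_in - TSS_out = 56 - 17 = 39 mg/L
Hourly solids removed = Q * dTSS = 181.7 m^3/h * 39 mg/L = 7086.3 g/h  (m^3/h * mg/L = g/h)
Daily solids removed = 7086.3 * 24 = 170071.2 g/day
Convert g to kg: 170071.2 / 1000 = 170.0712 kg/day

170.0712 kg/day


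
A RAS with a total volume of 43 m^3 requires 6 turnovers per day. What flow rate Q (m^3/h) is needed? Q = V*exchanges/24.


Daily recirculation volume = 43 m^3 * 6 = 258 m^3/day
Flow rate Q = daily volume / 24 h = 258 / 24 = 10.75 m^3/h

10.75 m^3/h


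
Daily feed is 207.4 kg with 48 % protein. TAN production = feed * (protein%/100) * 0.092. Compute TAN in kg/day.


Protein in feed = 207.4 * 48/100 = 99.552 kg/day
TAN = protein * 0.092 = 99.552 * 0.092 = 9.158784 kg/day

9.158784 kg/day


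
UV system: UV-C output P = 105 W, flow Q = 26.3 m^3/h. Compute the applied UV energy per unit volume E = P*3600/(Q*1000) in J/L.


Energy delivered per hour = 105 W * 3600 s = 378000 J/h
Volume treated per hour = 26.3 m^3/h * 1000 = 26300 L/h
dose = 378000 / 26300 = 14.3726 J/L

14.3726 J/L


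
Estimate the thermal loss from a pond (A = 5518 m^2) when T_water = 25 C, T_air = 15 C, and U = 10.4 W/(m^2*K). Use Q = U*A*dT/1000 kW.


Temperature difference dT = 25 - 15 = 10 K
Heat loss (W) = U * A * dT = 10.4 * 5518 * 10 = 573872 W
Convert to kW: 573872 / 1000 = 573.872 kW

573.872 kW


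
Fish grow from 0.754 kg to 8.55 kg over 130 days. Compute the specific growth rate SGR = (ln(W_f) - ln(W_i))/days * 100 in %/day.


ln(W_f) = ln(8.55) = 2.1459313
ln(W_i) = ln(0.754) = -0.28236291
ln(W_f) - ln(W_i) = 2.1459313 - -0.28236291 = 2.4282942
SGR = 2.4282942 / 130 * 100 = 1.86792 %/day

1.86792 %/day


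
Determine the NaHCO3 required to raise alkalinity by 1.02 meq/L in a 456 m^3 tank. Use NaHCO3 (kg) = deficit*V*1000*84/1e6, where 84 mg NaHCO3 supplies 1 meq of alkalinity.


Tank volume in L = 456 m^3 * 1000 = 456000 L
Total meq required = 1.02 meq/L * 456000 L = 465120 meq
NaHCO3 mass = 465120 meq * 84 mg/meq / 1e6 = 39.0701 kg

39.0701 kg


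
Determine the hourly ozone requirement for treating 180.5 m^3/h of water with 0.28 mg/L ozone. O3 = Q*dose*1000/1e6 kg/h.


O3 demand (mg/h) = Q * dose * 1000 = 180.5 * 0.28 * 1000 = 50540 mg/h
Convert mg to kg: 50540 / 1e6 = 0.05054 kg/h

0.05054 kg/h


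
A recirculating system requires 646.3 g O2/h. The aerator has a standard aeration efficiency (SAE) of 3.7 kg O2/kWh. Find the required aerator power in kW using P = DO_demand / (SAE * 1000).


SAE in g O2/kWh = 3.7 * 1000 = 3700 g/kWh
P = DO_demand / SAE_g = 646.3 / 3700 = 0.174676 kW

0.174676 kW


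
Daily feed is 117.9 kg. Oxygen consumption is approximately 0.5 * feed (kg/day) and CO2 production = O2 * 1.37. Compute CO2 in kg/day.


O2 = 117.9 * 0.5 = 58.95
CO2 = 58.95 * 1.37 = 80.7615

80.7615 kg/day


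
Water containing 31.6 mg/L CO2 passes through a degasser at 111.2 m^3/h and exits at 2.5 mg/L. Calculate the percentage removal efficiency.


CO2_out / CO2_in = 2.5 / 31.6 = 0.079113924
Fraction remaining = 0.079113924
efficiency = (1 - 0.079113924) * 100 = 92.0886 %

92.0886 %


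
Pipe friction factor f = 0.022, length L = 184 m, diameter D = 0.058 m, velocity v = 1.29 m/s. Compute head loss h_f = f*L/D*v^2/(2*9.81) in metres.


v^2 = 1.29^2 = 1.6641 m^2/s^2
L/D = 184/0.058 = 3172.4138
h_f = f*(L/D)*v^2/(2g) = 0.022 * 3172.4138 * 1.6641 / 19.62 = 5.91961 m

5.91961 m


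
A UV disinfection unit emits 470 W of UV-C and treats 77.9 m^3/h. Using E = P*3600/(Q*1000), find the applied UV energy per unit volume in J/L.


Energy delivered per hour = 470 W * 3600 s = 1692000 J/h
Volume treated per hour = 77.9 m^3/h * 1000 = 77900 L/h
dose = 1692000 / 77900 = 21.7202 J/L

21.7202 J/L


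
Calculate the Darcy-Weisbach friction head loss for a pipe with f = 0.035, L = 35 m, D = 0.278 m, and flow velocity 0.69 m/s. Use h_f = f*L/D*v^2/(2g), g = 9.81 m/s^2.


v^2 = 0.69^2 = 0.4761 m^2/s^2
L/D = 35/0.278 = 125.89928
h_f = f*(L/D)*v^2/(2g) = 0.035 * 125.89928 * 0.4761 / 19.62 = 0.106928 m

0.106928 m


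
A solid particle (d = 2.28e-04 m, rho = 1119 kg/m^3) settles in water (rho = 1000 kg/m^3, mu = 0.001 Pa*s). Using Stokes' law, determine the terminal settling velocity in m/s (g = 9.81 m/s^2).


Density difference: rho_p - rho_f = 1119 - 1000 = 119 kg/m^3
d^2 = (2.28e-04)^2 = 5.1984e-08 m^2
Numerator = (rho_p - rho_f) * g * d^2 = 119 * 9.81 * 5.1984e-08 = 6.0685602e-05
Denominator = 18 * mu = 18 * 0.001 = 0.018
v_s = 6.0685602e-05 / 0.018 = 0.00337142 m/s
Check: Re = rho_f * v_s * d / mu = 1000 * 0.00337142 * 2.28e-04 / 0.001 = 0.769 < 1, so Stokes' law applies.

0.00337142 m/s


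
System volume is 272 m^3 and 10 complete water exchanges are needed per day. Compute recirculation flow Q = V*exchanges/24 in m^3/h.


Daily recirculation volume = 272 m^3 * 10 = 2720 m^3/day
Flow rate Q = daily volume / 24 h = 2720 / 24 = 113.333 m^3/h

113.333 m^3/h


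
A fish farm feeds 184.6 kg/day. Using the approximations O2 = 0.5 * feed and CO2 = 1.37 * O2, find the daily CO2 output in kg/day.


O2 = 184.6 * 0.5 = 92.3
CO2 = 92.3 * 1.37 = 126.451

126.451 kg/day


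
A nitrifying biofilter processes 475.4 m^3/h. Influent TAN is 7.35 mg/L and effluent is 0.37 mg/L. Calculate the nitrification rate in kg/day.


Concentration drop: TAN_in - TAN_out = 7.35 - 0.37 = 6.98 mg/L
Hourly TAN removed = Q * dTAN = 475.4 m^3/h * 6.98 mg/L = 3318.292 g/h  (m^3/h * mg/L = g/h)
Daily TAN removed = 3318.292 * 24 = 79639.008 g/day
Convert to kg/day: 79639.008 / 1000 = 79.639008 kg/day

79.639008 kg/day


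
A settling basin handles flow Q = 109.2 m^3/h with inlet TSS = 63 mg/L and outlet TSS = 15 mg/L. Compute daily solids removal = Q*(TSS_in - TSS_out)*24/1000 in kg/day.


Concentration drop: TSS_in - TSS_out = 63 - 15 = 48 mg/L
Hourly solids removed = Q * dTSS = 109.2 m^3/h * 48 mg/L = 5241.6 g/h  (m^3/h * mg/L = g/h)
Daily solids removed = 5241.6 * 24 = 125798.4 g/day
Convert g to kg: 125798.4 / 1000 = 125.7984 kg/day

125.7984 kg/day


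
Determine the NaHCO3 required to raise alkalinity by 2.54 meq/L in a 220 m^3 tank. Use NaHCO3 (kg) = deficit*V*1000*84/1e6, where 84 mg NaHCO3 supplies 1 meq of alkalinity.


Tank volume in L = 220 m^3 * 1000 = 220000 L
Total meq required = 2.54 meq/L * 220000 L = 558800 meq
NaHCO3 mass = 558800 meq * 84 mg/meq / 1e6 = 46.9392 kg

46.9392 kg


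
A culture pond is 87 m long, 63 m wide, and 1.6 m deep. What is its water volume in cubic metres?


Base area = L * W = 87 * 63 = 5481 m^2
Volume = area * depth = 5481 * 1.6 = 8769.6 m^3

8769.6 m^3


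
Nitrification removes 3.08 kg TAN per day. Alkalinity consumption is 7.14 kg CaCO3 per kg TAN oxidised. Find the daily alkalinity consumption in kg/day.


Alkalinity factor: 7.14 kg CaCO3 consumed per kg TAN nitrified
alk = 3.08 kg TAN * 7.14 = 21.9912 kg CaCO3/day

21.9912 kg CaCO3/day


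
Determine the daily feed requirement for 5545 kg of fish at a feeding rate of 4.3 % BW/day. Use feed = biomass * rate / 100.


Feeding rate fraction = 4.3% / 100 = 0.043
Daily feed = 5545 kg * 0.043 = 238.435 kg/day

238.435 kg/day


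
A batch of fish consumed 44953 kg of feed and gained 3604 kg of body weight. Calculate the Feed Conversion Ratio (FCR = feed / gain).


FCR = feed consumed / weight gained
FCR = 44953 kg / 3604 kg = 12.4731

12.4731


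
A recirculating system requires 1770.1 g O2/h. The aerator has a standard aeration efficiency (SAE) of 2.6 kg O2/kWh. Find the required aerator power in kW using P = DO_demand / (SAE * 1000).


SAE in g O2/kWh = 2.6 * 1000 = 2600 g/kWh
P = DO_demand / SAE_g = 1770.1 / 2600 = 0.680808 kW

0.680808 kW


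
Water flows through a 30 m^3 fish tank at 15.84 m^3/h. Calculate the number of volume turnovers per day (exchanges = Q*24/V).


Daily flow volume = 15.84 m^3/h * 24 h = 380.16 m^3/day
Exchanges = daily flow / tank volume = 380.16 / 30 = 12.672 exchanges/day

12.672 exchanges/day


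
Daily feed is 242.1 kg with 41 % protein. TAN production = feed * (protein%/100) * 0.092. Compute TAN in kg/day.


Protein in feed = 242.1 * 41/100 = 99.261 kg/day
TAN = protein * 0.092 = 99.261 * 0.092 = 9.132012 kg/day

9.132012 kg/day


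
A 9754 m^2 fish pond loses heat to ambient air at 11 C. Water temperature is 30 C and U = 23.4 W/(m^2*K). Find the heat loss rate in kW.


Temperature difference dT = 30 - 11 = 19 K
Heat loss (W) = U * A * dT = 23.4 * 9754 * 19 = 4336628.4 W
Convert to kW: 4336628.4 / 1000 = 4336.6284 kW

4336.6284 kW


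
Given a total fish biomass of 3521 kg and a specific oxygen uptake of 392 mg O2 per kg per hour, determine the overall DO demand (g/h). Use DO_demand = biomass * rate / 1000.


Total O2 consumption (mg/h) = 3521 kg * 392 mg/(kg*h) = 1380232 mg/h
Convert to g/h: 1380232 / 1000 = 1380.232 g/h

1380.232 g/h


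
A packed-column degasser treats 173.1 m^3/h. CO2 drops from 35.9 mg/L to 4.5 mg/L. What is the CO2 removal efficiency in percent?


CO2_out / CO2_in = 4.5 / 35.9 = 0.12534819
Fraction remaining = 0.12534819
efficiency = (1 - 0.12534819) * 100 = 87.4652 %

87.4652 %


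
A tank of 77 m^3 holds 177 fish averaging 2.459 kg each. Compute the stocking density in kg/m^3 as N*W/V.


Total biomass = 177 fish * 2.459 kg = 435.243 kg
Density = total biomass / volume = 435.243 / 77 = 5.65251 kg/m^3

5.65251 kg/m^3


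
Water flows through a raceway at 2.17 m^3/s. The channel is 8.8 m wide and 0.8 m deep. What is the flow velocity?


Cross-sectional area = W * d = 8.8 * 0.8 = 7.04 m^2
Velocity = Q / A = 2.17 / 7.04 = 0.308239 m/s

0.308239 m/s


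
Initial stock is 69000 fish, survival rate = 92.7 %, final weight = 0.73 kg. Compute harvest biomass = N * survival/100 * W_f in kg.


Survivors = 69000 * 92.7/100 = 63963 fish
Harvest biomass = survivors * W_f = 63963 * 0.73 = 46692.99 kg

46692.99 kg


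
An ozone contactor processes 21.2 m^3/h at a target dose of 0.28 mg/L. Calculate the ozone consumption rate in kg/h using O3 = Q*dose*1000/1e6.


O3 demand (mg/h) = Q * dose * 1000 = 21.2 * 0.28 * 1000 = 5936 mg/h
Convert mg to kg: 5936 / 1e6 = 0.005936 kg/h

0.005936 kg/h


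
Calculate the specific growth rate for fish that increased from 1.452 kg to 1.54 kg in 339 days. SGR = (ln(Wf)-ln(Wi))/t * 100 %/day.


ln(W_f) = ln(1.54) = 0.43178242
ln(W_i) = ln(1.452) = 0.37294192
ln(W_f) - ln(W_i) = 0.43178242 - 0.37294192 = 0.0588405
SGR = 0.0588405 / 339 * 100 = 0.0173571 %/day

0.0173571 %/day


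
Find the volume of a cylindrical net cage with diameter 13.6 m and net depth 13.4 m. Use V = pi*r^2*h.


r = d/2 = 13.6/2 = 6.8 m
Base area = pi*r^2 = pi*6.8^2 = 145.26724 m^2
Volume = 145.26724 * 13.4 = 1946.58 m^3

1946.58 m^3


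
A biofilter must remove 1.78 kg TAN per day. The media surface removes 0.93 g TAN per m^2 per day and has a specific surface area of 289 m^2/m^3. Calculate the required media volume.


A = 1.78*1000 / 0.93 = 1913.9785 m^2
V = 1913.9785 / 289 = 6.62276

6.62276 m^3


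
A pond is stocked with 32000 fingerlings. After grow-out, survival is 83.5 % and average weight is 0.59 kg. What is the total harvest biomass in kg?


Survivors = 32000 * 83.5/100 = 26720 fish
Harvest biomass = survivors * W_f = 26720 * 0.59 = 15764.8 kg

15764.8 kg


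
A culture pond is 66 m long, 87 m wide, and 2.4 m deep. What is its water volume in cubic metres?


Base area = L * W = 66 * 87 = 5742 m^2
Volume = area * depth = 5742 * 2.4 = 13780.8 m^3

13780.8 m^3


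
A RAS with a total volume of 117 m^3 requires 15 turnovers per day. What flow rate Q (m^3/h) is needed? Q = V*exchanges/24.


Daily recirculation volume = 117 m^3 * 15 = 1755 m^3/day
Flow rate Q = daily volume / 24 h = 1755 / 24 = 73.125 m^3/h

73.125 m^3/h


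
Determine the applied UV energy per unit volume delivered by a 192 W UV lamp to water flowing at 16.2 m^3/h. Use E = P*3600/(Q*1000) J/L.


Energy delivered per hour = 192 W * 3600 s = 691200 J/h
Volume treated per hour = 16.2 m^3/h * 1000 = 16200 L/h
dose = 691200 / 16200 = 42.6667 J/L

42.6667 J/L


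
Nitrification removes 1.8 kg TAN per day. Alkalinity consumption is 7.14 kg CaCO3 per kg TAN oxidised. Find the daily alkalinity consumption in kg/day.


Alkalinity factor: 7.14 kg CaCO3 consumed per kg TAN nitrified
alk = 1.8 kg TAN * 7.14 = 12.852 kg CaCO3/day

12.852 kg CaCO3/day


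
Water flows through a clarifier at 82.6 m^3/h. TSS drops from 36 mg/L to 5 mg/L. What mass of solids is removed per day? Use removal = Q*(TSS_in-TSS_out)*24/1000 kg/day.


Concentration drop: TSS_in - TSS_out = 36 - 5 = 31 mg/L
Hourly solids removed = Q * dTSS = 82.6 m^3/h * 31 mg/L = 2560.6 g/h  (m^3/h * mg/L = g/h)
Daily solids removed = 2560.6 * 24 = 61454.4 g/day
Convert g to kg: 61454.4 / 1000 = 61.4544 kg/day

61.4544 kg/day


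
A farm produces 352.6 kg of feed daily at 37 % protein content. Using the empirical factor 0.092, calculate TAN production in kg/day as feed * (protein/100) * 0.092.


Protein in feed = 352.6 * 37/100 = 130.462 kg/day
TAN = protein * 0.092 = 130.462 * 0.092 = 12.002504 kg/day

12.002504 kg/day


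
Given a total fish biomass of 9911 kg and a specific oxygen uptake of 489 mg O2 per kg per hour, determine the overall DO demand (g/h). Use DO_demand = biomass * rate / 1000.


Total O2 consumption (mg/h) = 9911 kg * 489 mg/(kg*h) = 4846479 mg/h
Convert to g/h: 4846479 / 1000 = 4846.479 g/h

4846.479 g/h


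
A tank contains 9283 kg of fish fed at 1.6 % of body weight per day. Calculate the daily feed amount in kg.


Feeding rate fraction = 1.6% / 100 = 0.016
Daily feed = 9283 kg * 0.016 = 148.528 kg/day

148.528 kg/day


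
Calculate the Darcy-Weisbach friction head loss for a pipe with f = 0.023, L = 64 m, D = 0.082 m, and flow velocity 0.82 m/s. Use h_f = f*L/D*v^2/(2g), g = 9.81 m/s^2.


v^2 = 0.82^2 = 0.6724 m^2/s^2
L/D = 64/0.082 = 780.4878
h_f = f*(L/D)*v^2/(2g) = 0.023 * 780.4878 * 0.6724 / 19.62 = 0.615209 m

0.615209 m


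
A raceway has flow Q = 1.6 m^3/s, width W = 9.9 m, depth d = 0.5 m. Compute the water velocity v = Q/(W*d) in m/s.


Cross-sectional area = W * d = 9.9 * 0.5 = 4.95 m^2
Velocity = Q / A = 1.6 / 4.95 = 0.323232 m/s

0.323232 m/s


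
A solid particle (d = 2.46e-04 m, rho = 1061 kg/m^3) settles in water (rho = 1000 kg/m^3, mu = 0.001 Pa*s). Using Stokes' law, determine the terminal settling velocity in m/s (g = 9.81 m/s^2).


Density difference: rho_p - rho_f = 1061 - 1000 = 61 kg/m^3
d^2 = (2.46e-04)^2 = 6.0516e-08 m^2
Numerator = (rho_p - rho_f) * g * d^2 = 61 * 9.81 * 6.0516e-08 = 3.621338e-05
Denominator = 18 * mu = 18 * 0.001 = 0.018
v_s = 3.621338e-05 / 0.018 = 0.00201185 m/s
Check: Re = rho_f * v_s * d / mu = 1000 * 0.00201185 * 2.46e-04 / 0.001 = 0.495 < 1, so Stokes' law applies.

0.00201185 m/s


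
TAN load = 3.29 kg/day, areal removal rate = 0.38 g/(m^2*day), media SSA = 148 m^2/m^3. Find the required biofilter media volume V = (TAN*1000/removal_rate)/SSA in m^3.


A = 3.29*1000 / 0.38 = 8657.8947 m^2
V = 8657.8947 / 148 = 58.4993

58.4993 m^3


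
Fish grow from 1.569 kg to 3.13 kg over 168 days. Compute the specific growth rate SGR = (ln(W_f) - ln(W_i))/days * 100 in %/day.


ln(W_f) = ln(3.13) = 1.141033
ln(W_i) = ln(1.569) = 0.45043847
ln(W_f) - ln(W_i) = 1.141033 - 0.45043847 = 0.69059453
SGR = 0.69059453 / 168 * 100 = 0.411068 %/day

0.411068 %/day


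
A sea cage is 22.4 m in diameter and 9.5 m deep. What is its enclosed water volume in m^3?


r = d/2 = 22.4/2 = 11.2 m
Base area = pi*r^2 = pi*11.2^2 = 394.08138 m^2
Volume = 394.08138 * 9.5 = 3743.77 m^3

3743.77 m^3


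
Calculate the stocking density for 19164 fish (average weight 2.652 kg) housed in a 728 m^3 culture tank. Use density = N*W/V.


Total biomass = 19164 fish * 2.652 kg = 50822.928 kg
Density = total biomass / volume = 50822.928 / 728 = 69.8117 kg/m^3

69.8117 kg/m^3


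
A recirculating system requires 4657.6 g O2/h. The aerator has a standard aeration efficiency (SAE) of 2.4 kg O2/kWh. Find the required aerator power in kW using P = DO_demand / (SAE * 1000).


SAE in g O2/kWh = 2.4 * 1000 = 2400 g/kWh
P = DO_demand / SAE_g = 4657.6 / 2400 = 1.94067 kW

1.94067 kW


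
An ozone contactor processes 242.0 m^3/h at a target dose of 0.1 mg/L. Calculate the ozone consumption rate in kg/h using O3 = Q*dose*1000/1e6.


O3 demand (mg/h) = Q * dose * 1000 = 242.0 * 0.1 * 1000 = 24200 mg/h
Convert mg to kg: 24200 / 1e6 = 0.0242 kg/h

0.0242 kg/h


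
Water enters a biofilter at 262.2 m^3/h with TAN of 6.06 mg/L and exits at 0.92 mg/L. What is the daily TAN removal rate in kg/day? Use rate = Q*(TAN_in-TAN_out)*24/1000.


Concentration drop: TAN_in - TAN_out = 6.06 - 0.92 = 5.14 mg/L
Hourly TAN removed = Q * dTAN = 262.2 m^3/h * 5.14 mg/L = 1347.708 g/h  (m^3/h * mg/L = g/h)
Daily TAN removed = 1347.708 * 24 = 32344.992 g/day
Convert to kg/day: 32344.992 / 1000 = 32.344992 kg/day

32.344992 kg/day


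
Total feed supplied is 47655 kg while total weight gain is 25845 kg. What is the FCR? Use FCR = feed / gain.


FCR = feed consumed / weight gained
FCR = 47655 kg / 25845 kg = 1.84388

1.84388


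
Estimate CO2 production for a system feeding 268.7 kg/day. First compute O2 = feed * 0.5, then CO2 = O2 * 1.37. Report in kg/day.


O2 = 268.7 * 0.5 = 134.35
CO2 = 134.35 * 1.37 = 184.0595

184.0595 kg/day


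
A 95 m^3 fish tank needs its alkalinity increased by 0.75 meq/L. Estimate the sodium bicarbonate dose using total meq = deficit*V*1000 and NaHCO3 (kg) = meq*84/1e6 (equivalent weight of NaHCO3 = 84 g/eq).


Tank volume in L = 95 m^3 * 1000 = 95000 L
Total meq required = 0.75 meq/L * 95000 L = 71250 meq
NaHCO3 mass = 71250 meq * 84 mg/meq / 1e6 = 5.985 kg

5.985 kg


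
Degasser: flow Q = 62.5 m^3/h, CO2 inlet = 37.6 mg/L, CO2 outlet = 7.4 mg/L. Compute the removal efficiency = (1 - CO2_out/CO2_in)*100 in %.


CO2_out / CO2_in = 7.4 / 37.6 = 0.19680851
Fraction remaining = 0.19680851
efficiency = (1 - 0.19680851) * 100 = 80.3191 %

80.3191 %


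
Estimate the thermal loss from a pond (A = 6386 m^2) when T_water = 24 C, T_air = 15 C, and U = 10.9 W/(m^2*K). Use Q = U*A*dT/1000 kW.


Temperature difference dT = 24 - 15 = 9 K
Heat loss (W) = U * A * dT = 10.9 * 6386 * 9 = 626466.6 W
Convert to kW: 626466.6 / 1000 = 626.4666 kW

626.4666 kW


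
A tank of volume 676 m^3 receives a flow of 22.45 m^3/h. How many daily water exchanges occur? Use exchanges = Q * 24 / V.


Daily flow volume = 22.45 m^3/h * 24 h = 538.8 m^3/day
Exchanges = daily flow / tank volume = 538.8 / 676 = 0.797041 exchanges/day

0.797041 exchanges/day


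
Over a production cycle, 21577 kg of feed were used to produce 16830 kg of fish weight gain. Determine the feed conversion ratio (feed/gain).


FCR = feed consumed / weight gained
FCR = 21577 kg / 16830 kg = 1.28206

1.28206


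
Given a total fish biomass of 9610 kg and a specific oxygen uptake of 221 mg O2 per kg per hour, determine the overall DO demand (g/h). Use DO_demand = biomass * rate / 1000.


Total O2 consumption (mg/h) = 9610 kg * 221 mg/(kg*h) = 2123810 mg/h
Convert to g/h: 2123810 / 1000 = 2123.81 g/h

2123.81 g/h


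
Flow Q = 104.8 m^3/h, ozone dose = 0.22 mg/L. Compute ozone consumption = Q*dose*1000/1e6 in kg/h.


O3 demand (mg/h) = Q * dose * 1000 = 104.8 * 0.22 * 1000 = 23056 mg/h
Convert mg to kg: 23056 / 1e6 = 0.023056 kg/h

0.023056 kg/h


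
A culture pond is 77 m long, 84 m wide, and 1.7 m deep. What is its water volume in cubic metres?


Base area = L * W = 77 * 84 = 6468 m^2
Volume = area * depth = 6468 * 1.7 = 10995.6 m^3

10995.6 m^3


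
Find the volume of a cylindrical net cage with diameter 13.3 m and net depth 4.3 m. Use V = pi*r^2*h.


r = d/2 = 13.3/2 = 6.65 m
Base area = pi*r^2 = pi*6.65^2 = 138.92908 m^2
Volume = 138.92908 * 4.3 = 597.395 m^3

597.395 m^3


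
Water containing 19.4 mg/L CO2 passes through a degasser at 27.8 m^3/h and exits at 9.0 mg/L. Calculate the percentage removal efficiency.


CO2_out / CO2_in = 9.0 / 19.4 = 0.46391753
Fraction remaining = 0.46391753
efficiency = (1 - 0.46391753) * 100 = 53.6082 %

53.6082 %


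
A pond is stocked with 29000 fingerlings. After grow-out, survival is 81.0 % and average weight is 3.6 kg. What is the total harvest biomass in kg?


Survivors = 29000 * 81.0/100 = 23490 fish
Harvest biomass = survivors * W_f = 23490 * 3.6 = 84564 kg

84564 kg


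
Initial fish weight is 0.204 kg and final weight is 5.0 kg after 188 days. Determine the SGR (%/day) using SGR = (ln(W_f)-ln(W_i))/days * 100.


ln(W_f) = ln(5.0) = 1.6094379
ln(W_i) = ln(0.204) = -1.5896353
ln(W_f) - ln(W_i) = 1.6094379 - -1.5896353 = 3.1990732
SGR = 3.1990732 / 188 * 100 = 1.70163 %/day

1.70163 %/day


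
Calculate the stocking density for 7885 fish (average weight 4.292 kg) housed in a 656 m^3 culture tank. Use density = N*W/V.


Total biomass = 7885 fish * 4.292 kg = 33842.42 kg
Density = total biomass / volume = 33842.42 / 656 = 51.5891 kg/m^3

51.5891 kg/m^3


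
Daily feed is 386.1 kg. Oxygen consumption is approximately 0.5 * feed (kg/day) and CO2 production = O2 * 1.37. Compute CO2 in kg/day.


O2 = 386.1 * 0.5 = 193.05
CO2 = 193.05 * 1.37 = 264.4785

264.4785 kg/day


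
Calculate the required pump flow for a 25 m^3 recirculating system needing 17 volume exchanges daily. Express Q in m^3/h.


Daily recirculation volume = 25 m^3 * 17 = 425 m^3/day
Flow rate Q = daily volume / 24 h = 425 / 24 = 17.7083 m^3/h

17.7083 m^3/h


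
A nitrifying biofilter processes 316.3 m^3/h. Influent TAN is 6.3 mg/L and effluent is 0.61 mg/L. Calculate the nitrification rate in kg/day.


Concentration drop: TAN_in - TAN_out = 6.3 - 0.61 = 5.69 mg/L
Hourly TAN removed = Q * dTAN = 316.3 m^3/h * 5.69 mg/L = 1799.747 g/h  (m^3/h * mg/L = g/h)
Daily TAN removed = 1799.747 * 24 = 43193.928 g/day
Convert to kg/day: 43193.928 / 1000 = 43.193928 kg/day

43.193928 kg/day


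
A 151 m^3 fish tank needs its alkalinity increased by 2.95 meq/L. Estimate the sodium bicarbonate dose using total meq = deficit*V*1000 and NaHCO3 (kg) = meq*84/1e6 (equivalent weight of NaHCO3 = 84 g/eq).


Tank volume in L = 151 m^3 * 1000 = 151000 L
Total meq required = 2.95 meq/L * 151000 L = 445450 meq
NaHCO3 mass = 445450 meq * 84 mg/meq / 1e6 = 37.4178 kg

37.4178 kg


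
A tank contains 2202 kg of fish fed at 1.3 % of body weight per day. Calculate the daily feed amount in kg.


Feeding rate fraction = 1.3% / 100 = 0.013
Daily feed = 2202 kg * 0.013 = 28.626 kg/day

28.626 kg/day


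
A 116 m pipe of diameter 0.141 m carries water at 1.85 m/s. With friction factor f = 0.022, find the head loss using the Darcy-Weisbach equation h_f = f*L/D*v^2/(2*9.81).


v^2 = 1.85^2 = 3.4225 m^2/s^2
L/D = 116/0.141 = 822.69504
h_f = f*(L/D)*v^2/(2g) = 0.022 * 822.69504 * 3.4225 / 19.62 = 3.15723 m

3.15723 m


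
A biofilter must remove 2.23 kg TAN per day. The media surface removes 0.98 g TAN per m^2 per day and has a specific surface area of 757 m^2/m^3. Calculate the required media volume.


A = 2.23*1000 / 0.98 = 2275.5102 m^2
V = 2275.5102 / 757 = 3.00596

3.00596 m^3


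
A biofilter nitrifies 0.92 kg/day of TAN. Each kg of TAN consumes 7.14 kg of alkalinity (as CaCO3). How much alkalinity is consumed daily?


Alkalinity factor: 7.14 kg CaCO3 consumed per kg TAN nitrified
alk = 0.92 kg TAN * 7.14 = 6.5688 kg CaCO3/day

6.5688 kg CaCO3/day


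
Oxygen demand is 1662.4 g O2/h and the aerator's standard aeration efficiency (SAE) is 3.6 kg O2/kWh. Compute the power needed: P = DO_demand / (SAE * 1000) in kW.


SAE in g O2/kWh = 3.6 * 1000 = 3600 g/kWh
P = DO_demand / SAE_g = 1662.4 / 3600 = 0.461778 kW

0.461778 kW


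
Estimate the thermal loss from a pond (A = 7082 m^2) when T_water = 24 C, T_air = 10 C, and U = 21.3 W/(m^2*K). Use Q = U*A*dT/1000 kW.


Temperature difference dT = 24 - 10 = 14 K
Heat loss (W) = U * A * dT = 21.3 * 7082 * 14 = 2111852.4 W
Convert to kW: 2111852.4 / 1000 = 2111.8524 kW

2111.8524 kW


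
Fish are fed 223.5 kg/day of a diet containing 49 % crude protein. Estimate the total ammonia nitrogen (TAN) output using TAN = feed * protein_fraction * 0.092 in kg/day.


Protein in feed = 223.5 * 49/100 = 109.515 kg/day
TAN = protein * 0.092 = 109.515 * 0.092 = 10.07538 kg/day

10.07538 kg/day


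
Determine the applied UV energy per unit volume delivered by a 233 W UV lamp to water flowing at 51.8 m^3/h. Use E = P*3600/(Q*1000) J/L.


Energy delivered per hour = 233 W * 3600 s = 838800 J/h
Volume treated per hour = 51.8 m^3/h * 1000 = 51800 L/h
dose = 838800 / 51800 = 16.1931 J/L

16.1931 J/L


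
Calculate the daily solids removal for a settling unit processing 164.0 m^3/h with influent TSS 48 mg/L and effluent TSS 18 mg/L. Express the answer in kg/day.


Concentration drop: TSS_in - TSS_out = 48 - 18 = 30 mg/L
Hourly solids removed = Q * dTSS = 164.0 m^3/h * 30 mg/L = 4920 g/h  (m^3/h * mg/L = g/h)
Daily solids removed = 4920 * 24 = 118080 g/day
Convert g to kg: 118080 / 1000 = 118.08 kg/day

118.08 kg/day


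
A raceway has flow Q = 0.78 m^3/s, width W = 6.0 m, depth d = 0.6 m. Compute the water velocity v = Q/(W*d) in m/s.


Cross-sectional area = W * d = 6.0 * 0.6 = 3.6 m^2
Velocity = Q / A = 0.78 / 3.6 = 0.216667 m/s

0.216667 m/s


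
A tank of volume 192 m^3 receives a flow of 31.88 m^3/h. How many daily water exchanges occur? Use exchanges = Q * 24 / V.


Daily flow volume = 31.88 m^3/h * 24 h = 765.12 m^3/day
Exchanges = daily flow / tank volume = 765.12 / 192 = 3.985 exchanges/day

3.985 exchanges/day


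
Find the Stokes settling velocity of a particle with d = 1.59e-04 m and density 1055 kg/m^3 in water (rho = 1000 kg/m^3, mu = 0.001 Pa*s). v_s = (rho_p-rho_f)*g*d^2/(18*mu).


Density difference: rho_p - rho_f = 1055 - 1000 = 55 kg/m^3
d^2 = (1.59e-04)^2 = 2.5281e-08 m^2
Numerator = (rho_p - rho_f) * g * d^2 = 55 * 9.81 * 2.5281e-08 = 1.3640364e-05
Denominator = 18 * mu = 18 * 0.001 = 0.018
v_s = 1.3640364e-05 / 0.018 = 7.57798e-04 m/s
Check: Re = rho_f * v_s * d / mu = 1000 * 7.57798e-04 * 1.59e-04 / 0.001 = 0.12 < 1, so Stokes' law applies.

7.57798e-04 m/s


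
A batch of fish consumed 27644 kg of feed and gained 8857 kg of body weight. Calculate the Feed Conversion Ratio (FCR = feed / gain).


FCR = feed consumed / weight gained
FCR = 27644 kg / 8857 kg = 3.12115

3.12115


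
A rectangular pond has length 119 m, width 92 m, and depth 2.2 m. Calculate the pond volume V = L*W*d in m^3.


Base area = L * W = 119 * 92 = 10948 m^2
Volume = area * depth = 10948 * 2.2 = 24085.6 m^3

24085.6 m^3


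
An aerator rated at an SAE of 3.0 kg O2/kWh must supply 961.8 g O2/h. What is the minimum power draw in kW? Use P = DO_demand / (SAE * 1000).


SAE in g O2/kWh = 3.0 * 1000 = 3000 g/kWh
P = DO_demand / SAE_g = 961.8 / 3000 = 0.3206 kW

0.3206 kW


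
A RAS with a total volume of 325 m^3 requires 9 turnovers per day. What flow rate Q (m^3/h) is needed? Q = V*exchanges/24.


Daily recirculation volume = 325 m^3 * 9 = 2925 m^3/day
Flow rate Q = daily volume / 24 h = 2925 / 24 = 121.875 m^3/h

121.875 m^3/h


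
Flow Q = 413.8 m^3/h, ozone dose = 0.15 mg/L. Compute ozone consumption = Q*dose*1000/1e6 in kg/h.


O3 demand (mg/h) = Q * dose * 1000 = 413.8 * 0.15 * 1000 = 62070 mg/h
Convert mg to kg: 62070 / 1e6 = 0.06207 kg/h

0.06207 kg/h


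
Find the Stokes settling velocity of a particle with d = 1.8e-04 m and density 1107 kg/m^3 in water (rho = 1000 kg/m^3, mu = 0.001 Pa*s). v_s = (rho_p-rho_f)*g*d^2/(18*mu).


Density difference: rho_p - rho_f = 1107 - 1000 = 107 kg/m^3
d^2 = (1.8e-04)^2 = 3.24e-08 m^2
Numerator = (rho_p - rho_f) * g * d^2 = 107 * 9.81 * 3.24e-08 = 3.4009308e-05
Denominator = 18 * mu = 18 * 0.001 = 0.018
v_s = 3.4009308e-05 / 0.018 = 0.00188941 m/s
Check: Re = rho_f * v_s * d / mu = 1000 * 0.00188941 * 1.8e-04 / 0.001 = 0.34 < 1, so Stokes' law applies.

0.00188941 m/s


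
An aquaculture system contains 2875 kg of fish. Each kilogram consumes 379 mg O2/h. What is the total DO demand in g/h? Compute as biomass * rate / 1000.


Total O2 consumption (mg/h) = 2875 kg * 379 mg/(kg*h) = 1089625 mg/h
Convert to g/h: 1089625 / 1000 = 1089.625 g/h

1089.625 g/h


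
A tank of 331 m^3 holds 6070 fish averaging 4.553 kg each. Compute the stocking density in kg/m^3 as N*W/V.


Total biomass = 6070 fish * 4.553 kg = 27636.71 kg
Density = total biomass / volume = 27636.71 / 331 = 83.4946 kg/m^3

83.4946 kg/m^3


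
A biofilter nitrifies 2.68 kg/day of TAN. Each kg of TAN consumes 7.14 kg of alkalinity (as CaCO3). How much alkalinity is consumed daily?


Alkalinity factor: 7.14 kg CaCO3 consumed per kg TAN nitrified
alk = 2.68 kg TAN * 7.14 = 19.1352 kg CaCO3/day

19.1352 kg CaCO3/day


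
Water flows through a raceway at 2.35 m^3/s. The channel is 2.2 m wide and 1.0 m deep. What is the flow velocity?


Cross-sectional area = W * d = 2.2 * 1.0 = 2.2 m^2
Velocity = Q / A = 2.35 / 2.2 = 1.06818 m/s

1.06818 m/s


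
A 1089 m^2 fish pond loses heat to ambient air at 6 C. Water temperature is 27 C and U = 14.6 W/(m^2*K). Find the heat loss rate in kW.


Temperature difference dT = 27 - 6 = 21 K
Heat loss (W) = U * A * dT = 14.6 * 1089 * 21 = 333887.4 W
Convert to kW: 333887.4 / 1000 = 333.8874 kW

333.8874 kW


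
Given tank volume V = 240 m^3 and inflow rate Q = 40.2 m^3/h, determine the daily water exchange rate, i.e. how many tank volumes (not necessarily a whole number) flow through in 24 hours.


Daily flow volume = 40.2 m^3/h * 24 h = 964.8 m^3/day
Exchanges = daily flow / tank volume = 964.8 / 240 = 4.02 exchanges/day

4.02 exchanges/day
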